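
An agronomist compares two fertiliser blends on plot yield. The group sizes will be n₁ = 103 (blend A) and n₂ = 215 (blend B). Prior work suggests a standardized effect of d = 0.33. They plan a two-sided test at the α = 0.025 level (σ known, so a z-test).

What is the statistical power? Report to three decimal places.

Noncentrality parameter: δ = d / √(1/n₁ + 1/n₂) = 0.33 / √(1/103 + 1/215) = 2.7538
Critical value for a two-sided test at α = 0.025: z_{α/2} = 2.241.
Power = Φ(δ − 2.241) + Φ(−δ − 2.241) = Φ(0.512) + Φ(-4.995) = 0.6958 + 0.0000 = 0.6958.

Power ≈ 0.696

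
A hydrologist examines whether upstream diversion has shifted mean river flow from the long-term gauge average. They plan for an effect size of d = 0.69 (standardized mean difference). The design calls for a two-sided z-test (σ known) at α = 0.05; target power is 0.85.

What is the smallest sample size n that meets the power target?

n = 19

Set Φ(δ − 1.960) = 0.85; then δ − 1.960 = Φ⁻¹(0.85) = 1.036, giving δ = 2.996.
(Ignoring the negligible lower-tail rejection probability gives the usual closed-form inversion.)
δ = d·√n ⇒ n = (δ/d)² = (2.996 / 0.69)² = 18.86.
Round up to the next whole unit.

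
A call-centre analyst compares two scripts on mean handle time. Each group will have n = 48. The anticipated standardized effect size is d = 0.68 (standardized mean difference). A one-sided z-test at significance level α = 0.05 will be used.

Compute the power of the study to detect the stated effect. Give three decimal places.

Noncentrality parameter: λ = d·√(n/2) = 0.68 × √(48/2) = 3.3313
Critical value for a one-sided test at α = 0.05: z_α = 1.645.
Power = Φ(λ − 1.645) = Φ(1.686) = 0.9541.

Power ≈ 0.954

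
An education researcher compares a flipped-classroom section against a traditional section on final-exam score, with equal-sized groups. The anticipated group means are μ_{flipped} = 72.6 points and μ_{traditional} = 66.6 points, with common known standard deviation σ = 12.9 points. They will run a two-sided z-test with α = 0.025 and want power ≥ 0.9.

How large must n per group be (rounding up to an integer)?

Standardized effect: d = |μ_{flipped} − μ_{traditional}| / σ = |72.6 − 66.6| / 12.9 = 0.4651
Set Φ(δ − 2.241) = 0.9; then δ − 2.241 = Φ⁻¹(0.9) = 1.282, giving δ = 3.523.
(For δ > 0 the lower-tail rejection region contributes negligibly to power, so the one-term inversion is standard.)
δ = d·√(n/2) ⇒ n = 2(δ/d)² = 2 × (3.523 / 0.4651)² = 114.74.
Round up to the next whole unit.

n = 115 per group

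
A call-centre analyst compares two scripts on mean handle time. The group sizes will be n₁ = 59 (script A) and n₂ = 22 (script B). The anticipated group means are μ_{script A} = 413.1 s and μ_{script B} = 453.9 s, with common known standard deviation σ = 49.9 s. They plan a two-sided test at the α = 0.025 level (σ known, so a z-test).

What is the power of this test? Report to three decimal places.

Power ≈ 0.849

Standardized effect: d = |μ_{script A} − μ_{script B}| / σ = |413.1 − 453.9| / 49.9 = 0.8176
Noncentrality parameter: δ = d / √(1/n₁ + 1/n₂) = 0.8176 / √(1/59 + 1/22) = 3.2731
Critical value for a two-sided test at α = 0.025: z_{α/2} = 2.241.
Power = Φ(δ − 2.241) + Φ(−δ − 2.241) = Φ(1.032) + Φ(-5.514) = 0.8489 + 0.0000 = 0.8489.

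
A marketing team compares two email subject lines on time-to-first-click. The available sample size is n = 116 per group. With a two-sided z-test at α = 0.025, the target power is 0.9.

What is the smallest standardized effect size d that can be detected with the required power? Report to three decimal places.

Need Φ(δ − 2.241) = 0.9, so δ = 2.241 + 1.282 = 3.523.
(Lower-tail contribution to power is negligible for δ > 0.)
δ = d·√(n/2) ⇒ d = δ/√(n/2) = 3.523/√(116/2) = 0.4626.

d ≈ 0.463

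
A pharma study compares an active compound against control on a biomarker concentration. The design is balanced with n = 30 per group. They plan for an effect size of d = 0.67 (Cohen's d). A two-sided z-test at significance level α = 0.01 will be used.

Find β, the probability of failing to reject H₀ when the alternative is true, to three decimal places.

β ≈ 0.492

Noncentrality parameter: δ = d·√(n/2) = 0.67 × √(30/2) = 2.5949
Critical value for a two-sided test at α = 0.01: z_{α/2} = 2.576.
Power = Φ(δ − 2.576) + Φ(−δ − 2.576) = Φ(0.019) + Φ(-5.171) = 0.5076 + 0.0000 = 0.5076.
Type II error: β = 1 − power = 1 − 0.5076 = 0.4924.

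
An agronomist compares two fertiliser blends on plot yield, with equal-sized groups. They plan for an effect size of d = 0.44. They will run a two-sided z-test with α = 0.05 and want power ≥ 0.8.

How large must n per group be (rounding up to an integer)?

n = 82 per group

Set Φ(δ − 1.960) = 0.8; then δ − 1.960 = Φ⁻¹(0.8) = 0.842, giving δ = 2.802.
(Ignoring the negligible lower-tail rejection probability gives the usual closed-form inversion.)
δ = d·√(n/2) ⇒ n = 2(δ/d)² = 2 × (2.802 / 0.44)² = 81.08.
Rounding up, n = 82 per group.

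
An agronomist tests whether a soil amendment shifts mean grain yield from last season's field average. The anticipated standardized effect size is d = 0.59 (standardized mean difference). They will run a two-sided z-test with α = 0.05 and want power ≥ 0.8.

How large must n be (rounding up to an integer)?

n = 23

Set Φ(δ − 1.960) = 0.8; then δ − 1.960 = Φ⁻¹(0.8) = 0.842, giving δ = 2.802.
(For δ > 0 the lower-tail rejection region contributes negligibly to power, so the one-term inversion is standard.)
δ = d·√n ⇒ n = (δ/d)² = (2.802 / 0.59)² = 22.55.
Rounding up, n = 23.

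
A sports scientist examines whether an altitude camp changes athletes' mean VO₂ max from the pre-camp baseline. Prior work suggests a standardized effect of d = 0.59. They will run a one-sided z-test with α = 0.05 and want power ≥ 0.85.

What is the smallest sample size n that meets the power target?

n = 21

Set Φ(δ − 1.645) = 0.85; then δ − 1.645 = Φ⁻¹(0.85) = 1.036, giving δ = 2.681.
δ = d·√n ⇒ n = (δ/d)² = (2.681 / 0.59)² = 20.65.
Round up to the next whole unit.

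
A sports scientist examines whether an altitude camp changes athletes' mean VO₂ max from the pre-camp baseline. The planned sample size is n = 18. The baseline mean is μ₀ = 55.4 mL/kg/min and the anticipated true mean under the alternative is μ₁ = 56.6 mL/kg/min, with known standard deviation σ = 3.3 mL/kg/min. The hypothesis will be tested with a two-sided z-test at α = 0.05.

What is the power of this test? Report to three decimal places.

Power ≈ 0.339

Standardized effect: d = |μ₁ − μ₀| / σ = |56.6 − 55.4| / 3.3 = 0.3636
Noncentrality parameter: δ = d·√n = 0.3636 × √18 = 1.5428
Two-sided α = 0.05 → critical value z_{0.025} = 1.960.
Power = Φ(δ − 1.960) + Φ(−δ − 1.960) = Φ(-0.417) + Φ(-3.503) = 0.3383 + 0.0002 = 0.3385.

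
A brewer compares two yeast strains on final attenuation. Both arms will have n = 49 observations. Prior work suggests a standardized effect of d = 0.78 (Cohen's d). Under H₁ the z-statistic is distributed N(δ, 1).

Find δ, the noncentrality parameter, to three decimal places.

δ ≈ 3.861

δ = d·√(n/2) = 0.78 × √(49/2) = 3.8608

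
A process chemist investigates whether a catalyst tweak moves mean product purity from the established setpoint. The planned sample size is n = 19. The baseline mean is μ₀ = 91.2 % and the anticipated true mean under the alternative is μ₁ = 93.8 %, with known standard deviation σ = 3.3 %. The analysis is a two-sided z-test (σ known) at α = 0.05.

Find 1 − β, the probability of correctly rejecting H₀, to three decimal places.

Standardized effect: d = |μ₁ − μ₀| / σ = |93.8 − 91.2| / 3.3 = 0.7879
Noncentrality parameter: δ = d·√n = 0.7879 × √19 = 3.4343
Two-sided α = 0.05 → critical value z_{0.025} = 1.960.
Power = Φ(δ − 1.960) + Φ(−δ − 1.960) = Φ(1.474) + Φ(-5.394) = 0.9298 + 0.0000 = 0.9298.

Power ≈ 0.930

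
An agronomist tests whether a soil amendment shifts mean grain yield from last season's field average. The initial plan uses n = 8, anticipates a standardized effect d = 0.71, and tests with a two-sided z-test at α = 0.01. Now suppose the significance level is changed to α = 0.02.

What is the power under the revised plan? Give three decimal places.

δ = d·√n = 0.71 × √8 = 2.0082 (unchanged). New critical value: z_{0.01} = 2.326.
Revised power = Φ(δ − 2.326) + Φ(−δ − 2.326) = Φ(-0.318) + Φ(-4.335) = 0.3752 + 0.0000 = 0.3752.

Power ≈ 0.375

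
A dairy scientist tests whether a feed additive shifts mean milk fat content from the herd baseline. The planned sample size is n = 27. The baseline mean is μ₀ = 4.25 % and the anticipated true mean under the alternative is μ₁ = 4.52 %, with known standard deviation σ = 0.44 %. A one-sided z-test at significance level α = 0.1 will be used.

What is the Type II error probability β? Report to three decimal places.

β ≈ 0.028

Standardized effect: d = |μ₁ − μ₀| / σ = |4.52 − 4.25| / 0.44 = 0.6136
Noncentrality parameter: δ = d·√n = 0.6136 × √27 = 3.1885
Critical value for a one-sided test at α = 0.1: z_α = 1.282.
Power = Φ(δ − 1.282) = Φ(1.907) = 0.9717.
Type II error: β = 1 − power = 1 − 0.9717 = 0.0283.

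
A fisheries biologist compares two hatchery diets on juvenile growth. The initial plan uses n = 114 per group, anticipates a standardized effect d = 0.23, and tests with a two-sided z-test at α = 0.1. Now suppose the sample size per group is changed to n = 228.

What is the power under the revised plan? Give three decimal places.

With n = 228 per group: δ = d·√(n/2) = 0.23 × √(228/2) = 2.4557. Critical value z_{0.05} = 1.645.
Revised power = Φ(δ − 1.645) + Φ(−δ − 1.645) = Φ(0.811) + Φ(-4.101) = 0.7913 + 0.0000 = 0.7913.

Power ≈ 0.791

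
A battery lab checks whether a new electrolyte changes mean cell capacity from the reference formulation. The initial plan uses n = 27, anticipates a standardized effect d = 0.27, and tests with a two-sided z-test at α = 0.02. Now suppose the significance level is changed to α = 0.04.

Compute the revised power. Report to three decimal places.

Power ≈ 0.258

δ = d·√n = 0.27 × √27 = 1.4030 (unchanged). New critical value: z_{0.02} = 2.054.
Revised power = Φ(δ − 2.054) + Φ(−δ − 2.054) = Φ(-0.651) + Φ(-3.457) = 0.2576 + 0.0003 = 0.2579.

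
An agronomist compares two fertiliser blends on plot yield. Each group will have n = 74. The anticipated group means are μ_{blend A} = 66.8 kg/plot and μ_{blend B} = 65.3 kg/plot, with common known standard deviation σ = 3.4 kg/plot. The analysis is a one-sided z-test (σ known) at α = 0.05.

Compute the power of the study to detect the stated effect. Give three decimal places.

Standardized effect: d = |μ_{blend A} − μ_{blend B}| / σ = |66.8 − 65.3| / 3.4 = 0.4412
Noncentrality parameter: δ = d·√(n/2) = 0.4412 × √(74/2) = 2.6836
Critical value for a one-sided test at α = 0.05: z_α = 1.645.
Power = Φ(δ − 1.645) = Φ(1.039) = 0.8505.

Power ≈ 0.851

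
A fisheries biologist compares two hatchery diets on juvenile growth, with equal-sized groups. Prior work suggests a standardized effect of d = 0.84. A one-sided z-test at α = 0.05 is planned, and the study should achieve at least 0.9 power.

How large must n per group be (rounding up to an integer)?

Set Φ(δ − 1.645) = 0.9; then δ − 1.645 = Φ⁻¹(0.9) = 1.282, giving δ = 2.926.
δ = d·√(n/2) ⇒ n = 2(δ/d)² = 2 × (2.926 / 0.84)² = 24.27.
Round up to the next whole unit.

n = 25 per group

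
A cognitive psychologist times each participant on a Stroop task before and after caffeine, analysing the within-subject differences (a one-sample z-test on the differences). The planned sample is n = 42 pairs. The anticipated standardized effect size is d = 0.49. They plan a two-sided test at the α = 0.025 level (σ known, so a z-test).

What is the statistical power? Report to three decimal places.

Power ≈ 0.825

Noncentrality parameter: δ = d·√n = 0.49 × √42 = 3.1756
Critical value for a two-sided test at α = 0.025: z_{α/2} = 2.241.
Power = Φ(δ − 2.241) + Φ(−δ − 2.241) = Φ(0.934) + Φ(-5.417) = 0.8249 + 0.0000 = 0.8249.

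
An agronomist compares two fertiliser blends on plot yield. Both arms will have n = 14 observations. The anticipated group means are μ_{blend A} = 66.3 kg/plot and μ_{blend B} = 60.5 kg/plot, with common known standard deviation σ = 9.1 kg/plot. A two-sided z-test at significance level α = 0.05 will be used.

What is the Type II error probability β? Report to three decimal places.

β ≈ 0.608

Standardized effect: d = |μ_{blend A} − μ_{blend B}| / σ = |66.3 − 60.5| / 9.1 = 0.6374
Noncentrality parameter: δ = d·√(n/2) = 0.6374 × √(14/2) = 1.6863
Two-sided α = 0.05 → critical value z_{0.025} = 1.960.
Power = Φ(δ − 1.960) + Φ(−δ − 1.960) = Φ(-0.274) + Φ(-3.646) = 0.3922 + 0.0001 = 0.3923.
Type II error: β = 1 − power = 1 − 0.3923 = 0.6077.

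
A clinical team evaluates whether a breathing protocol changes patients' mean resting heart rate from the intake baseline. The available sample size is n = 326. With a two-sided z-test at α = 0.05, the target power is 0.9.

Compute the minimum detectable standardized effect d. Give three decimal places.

Need Φ(δ − 1.960) = 0.9, so δ = 1.960 + 1.282 = 3.242.
(Lower-tail contribution to power is negligible for δ > 0.)
δ = d·√n ⇒ d = δ/√n = 3.242/√326 = 0.1795.

d ≈ 0.180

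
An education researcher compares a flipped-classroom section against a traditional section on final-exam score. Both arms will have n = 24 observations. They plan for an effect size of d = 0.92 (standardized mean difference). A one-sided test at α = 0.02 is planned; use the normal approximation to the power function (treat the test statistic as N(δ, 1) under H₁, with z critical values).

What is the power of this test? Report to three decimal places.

Power ≈ 0.871

Noncentrality parameter: δ = d·√(n/2) = 0.92 × √(24/2) = 3.1870
One-sided α = 0.02 → critical value z_{0.02} = 2.054.
Power = Φ(δ − 2.054) = Φ(1.133) = 0.8714.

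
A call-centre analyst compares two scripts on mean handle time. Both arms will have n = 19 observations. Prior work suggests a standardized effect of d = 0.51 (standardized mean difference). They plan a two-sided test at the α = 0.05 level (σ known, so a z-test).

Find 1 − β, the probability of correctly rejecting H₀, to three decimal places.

Power ≈ 0.349

Noncentrality parameter: δ = d·√(n/2) = 0.51 × √(19/2) = 1.5719
Critical value for a two-sided test at α = 0.05: z_{α/2} = 1.960.
Power = Φ(δ − 1.960) + Φ(−δ − 1.960) = Φ(-0.388) + Φ(-3.532) = 0.3490 + 0.0002 = 0.3492.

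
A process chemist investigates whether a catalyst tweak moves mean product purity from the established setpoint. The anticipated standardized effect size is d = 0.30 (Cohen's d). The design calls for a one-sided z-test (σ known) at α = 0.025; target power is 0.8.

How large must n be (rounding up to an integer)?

Set Φ(δ − 1.960) = 0.8; then δ − 1.960 = Φ⁻¹(0.8) = 0.842, giving δ = 2.802.
δ = d·√n ⇒ n = (δ/d)² = (2.802 / 0.30)² = 87.21.
Round up to the next whole unit.

n = 88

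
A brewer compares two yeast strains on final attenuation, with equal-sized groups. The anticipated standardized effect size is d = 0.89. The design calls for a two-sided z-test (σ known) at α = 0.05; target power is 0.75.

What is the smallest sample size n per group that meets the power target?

n = 18 per group

Set Φ(δ − 1.960) = 0.75; then δ − 1.960 = Φ⁻¹(0.75) = 0.674, giving δ = 2.634.
(For δ > 0 the lower-tail rejection region contributes negligibly to power, so the one-term inversion is standard.)
δ = d·√(n/2) ⇒ n = 2(δ/d)² = 2 × (2.634 / 0.89)² = 17.52.
Rounding up, n = 18 per group.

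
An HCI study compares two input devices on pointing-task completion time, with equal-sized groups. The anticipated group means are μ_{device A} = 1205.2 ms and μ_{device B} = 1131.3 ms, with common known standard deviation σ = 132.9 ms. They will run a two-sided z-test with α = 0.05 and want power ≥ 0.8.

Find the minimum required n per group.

Standardized effect: d = |μ_{device A} − μ_{device B}| / σ = |1205.2 − 1131.3| / 132.9 = 0.5561
For power 0.8 need Φ(δ − z_{0.025}) = 0.8, so δ = z_{0.025} + z_{0.20} = 1.960 + 0.842 = 2.802.
(The Φ(−δ − z_{α/2}) term is vanishingly small for δ > 0 and is dropped in the standard sample-size formula.)
δ = d·√(n/2) ⇒ n = 2(δ/d)² = 2 × (2.802 / 0.5561)² = 50.77.
Round up to the next whole unit.

n = 51 per group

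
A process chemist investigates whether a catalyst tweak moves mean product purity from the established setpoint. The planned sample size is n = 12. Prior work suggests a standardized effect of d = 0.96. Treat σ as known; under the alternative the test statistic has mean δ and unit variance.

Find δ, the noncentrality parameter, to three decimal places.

δ ≈ 3.326

δ = d·√n = 0.96 × √12 = 3.3255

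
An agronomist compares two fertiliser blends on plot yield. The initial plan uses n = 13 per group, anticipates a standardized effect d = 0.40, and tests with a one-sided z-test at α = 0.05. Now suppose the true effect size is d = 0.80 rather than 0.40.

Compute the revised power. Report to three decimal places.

Power ≈ 0.653

With d = 0.80: δ = d·√(n/2) = 0.80 × √(13/2) = 2.0396. Critical value z_{0.05} = 1.645.
Revised power = P(Z > 1.645 − δ) = Φ(0.395) = 0.6535.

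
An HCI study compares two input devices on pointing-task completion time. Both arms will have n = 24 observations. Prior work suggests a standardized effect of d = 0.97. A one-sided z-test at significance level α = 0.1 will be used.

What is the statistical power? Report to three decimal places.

Power ≈ 0.981

Noncentrality parameter: δ = d·√(n/2) = 0.97 × √(24/2) = 3.3602
Critical value for a one-sided test at α = 0.1: z_α = 1.282.
Power = Φ(δ − 1.282) = Φ(2.079) = 0.9812.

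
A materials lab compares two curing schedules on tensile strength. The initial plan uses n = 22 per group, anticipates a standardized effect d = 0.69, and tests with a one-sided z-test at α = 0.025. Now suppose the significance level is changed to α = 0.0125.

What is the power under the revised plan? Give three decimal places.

δ = d·√(n/2) = 0.69 × √(22/2) = 2.2885 (unchanged). New critical value: z_{0.0125} = 2.241.
Revised power = P(Z > 2.241 − δ) = Φ(0.047) = 0.5188.

Power ≈ 0.519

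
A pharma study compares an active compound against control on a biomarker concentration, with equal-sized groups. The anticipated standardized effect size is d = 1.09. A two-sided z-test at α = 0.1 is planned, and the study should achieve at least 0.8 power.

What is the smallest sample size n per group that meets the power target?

n = 11 per group

Set Φ(δ − 1.645) = 0.8; then δ − 1.645 = Φ⁻¹(0.8) = 0.842, giving δ = 2.486.
(The Φ(−δ − z_{α/2}) term is vanishingly small for δ > 0 and is dropped in the standard sample-size formula.)
δ = d·√(n/2) ⇒ n = 2(δ/d)² = 2 × (2.486 / 1.09)² = 10.41.
Rounding up, n = 11 per group.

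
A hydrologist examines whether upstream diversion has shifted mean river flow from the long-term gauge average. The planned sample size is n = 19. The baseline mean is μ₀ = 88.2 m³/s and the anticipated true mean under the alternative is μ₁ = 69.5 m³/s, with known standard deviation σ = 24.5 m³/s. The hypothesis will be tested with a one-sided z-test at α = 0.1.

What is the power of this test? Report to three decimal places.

Power ≈ 0.980

Standardized effect: d = |μ₁ − μ₀| / σ = |69.5 − 88.2| / 24.5 = 0.7633
Noncentrality parameter: δ = d·√n = 0.7633 × √19 = 3.3270
Critical value for a one-sided test at α = 0.1: z_α = 1.282.
Power = Φ(δ − 1.282) = Φ(2.045) = 0.9796.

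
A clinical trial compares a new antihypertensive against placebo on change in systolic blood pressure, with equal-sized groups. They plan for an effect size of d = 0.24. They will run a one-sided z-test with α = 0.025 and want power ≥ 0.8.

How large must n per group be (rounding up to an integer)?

n = 273 per group

Set Φ(δ − 1.960) = 0.8; then δ − 1.960 = Φ⁻¹(0.8) = 0.842, giving δ = 2.802.
δ = d·√(n/2) ⇒ n = 2(δ/d)² = 2 × (2.802 / 0.24)² = 272.53.
Rounding up, n = 273 per group.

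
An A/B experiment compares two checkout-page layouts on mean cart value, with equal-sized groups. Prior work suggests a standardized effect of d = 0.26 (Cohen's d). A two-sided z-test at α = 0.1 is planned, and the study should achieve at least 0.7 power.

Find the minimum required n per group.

n = 140 per group

Set Φ(δ − 1.645) = 0.7; then δ − 1.645 = Φ⁻¹(0.7) = 0.524, giving δ = 2.169.
(Ignoring the negligible lower-tail rejection probability gives the usual closed-form inversion.)
δ = d·√(n/2) ⇒ n = 2(δ/d)² = 2 × (2.169 / 0.26)² = 139.22.
Rounding up, n = 140 per group.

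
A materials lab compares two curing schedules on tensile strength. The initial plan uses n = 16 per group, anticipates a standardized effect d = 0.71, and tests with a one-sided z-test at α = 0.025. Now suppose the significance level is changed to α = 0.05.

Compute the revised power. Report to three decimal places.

δ = d·√(n/2) = 0.71 × √(16/2) = 2.0082 (unchanged). New critical value: z_{0.05} = 1.645.
Revised power = P(Z > 1.645 − δ) = Φ(0.363) = 0.6418.

Power ≈ 0.642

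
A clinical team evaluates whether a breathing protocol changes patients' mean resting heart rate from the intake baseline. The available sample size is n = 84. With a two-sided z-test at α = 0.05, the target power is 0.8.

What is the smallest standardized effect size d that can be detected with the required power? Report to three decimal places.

d ≈ 0.306

Need Φ(δ − 1.960) = 0.8, so δ = 1.960 + 0.842 = 2.802.
(Lower-tail contribution to power is negligible for δ > 0.)
δ = d·√n ⇒ d = δ/√n = 2.802/√84 = 0.3057.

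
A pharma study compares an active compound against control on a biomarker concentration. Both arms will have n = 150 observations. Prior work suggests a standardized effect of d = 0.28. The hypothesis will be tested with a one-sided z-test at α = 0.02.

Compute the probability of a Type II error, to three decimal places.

Noncentrality parameter: δ = d·√(n/2) = 0.28 × √(150/2) = 2.4249
One-sided α = 0.02 → critical value z_{0.02} = 2.054.
Power = P(Z > 2.054 − δ) = Φ(0.371) = 0.6447.
Type II error: β = 1 − power = 1 − 0.6447 = 0.3553.

β ≈ 0.355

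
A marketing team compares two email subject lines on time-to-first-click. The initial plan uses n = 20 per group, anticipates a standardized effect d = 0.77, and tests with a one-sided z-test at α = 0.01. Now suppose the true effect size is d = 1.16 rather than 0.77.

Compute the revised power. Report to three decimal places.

With d = 1.16: δ = d·√(n/2) = 1.16 × √(20/2) = 3.6682. Critical value z_{0.01} = 2.326.
Revised power = P(Z > 2.326 − δ) = Φ(1.342) = 0.9102.

Power ≈ 0.910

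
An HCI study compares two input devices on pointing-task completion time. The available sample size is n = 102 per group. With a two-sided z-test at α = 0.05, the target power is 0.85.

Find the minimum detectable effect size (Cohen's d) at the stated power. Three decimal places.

Need Φ(δ − 1.960) = 0.85, so δ = 1.960 + 1.036 = 2.996.
(Lower-tail contribution to power is negligible for δ > 0.)
δ = d·√(n/2) ⇒ d = δ/√(n/2) = 2.996/√(102/2) = 0.4196.

d ≈ 0.420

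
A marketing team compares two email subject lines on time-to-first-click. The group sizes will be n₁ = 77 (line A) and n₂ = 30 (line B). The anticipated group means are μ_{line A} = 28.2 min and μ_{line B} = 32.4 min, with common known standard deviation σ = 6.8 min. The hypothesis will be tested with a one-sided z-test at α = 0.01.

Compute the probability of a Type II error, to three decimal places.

β ≈ 0.293

Standardized effect: d = |μ_{line A} − μ_{line B}| / σ = |28.2 − 32.4| / 6.8 = 0.6176
Noncentrality parameter: δ = d / √(1/n₁ + 1/n₂) = 0.6176 / √(1/77 + 1/30) = 2.8698
Critical value for a one-sided test at α = 0.01: z_α = 2.326.
Power = Φ(δ − 2.326) = Φ(0.543) = 0.7066.
Type II error: β = 1 − power = 1 − 0.7066 = 0.2934.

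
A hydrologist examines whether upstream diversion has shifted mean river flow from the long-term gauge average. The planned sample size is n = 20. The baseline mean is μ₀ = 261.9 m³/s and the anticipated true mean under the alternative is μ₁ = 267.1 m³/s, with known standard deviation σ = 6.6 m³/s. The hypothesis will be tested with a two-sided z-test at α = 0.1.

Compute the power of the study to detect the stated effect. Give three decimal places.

Power ≈ 0.970

Standardized effect: d = |μ₁ − μ₀| / σ = |267.1 − 261.9| / 6.6 = 0.7879
Noncentrality parameter: δ = d·√n = 0.7879 × √20 = 3.5235
Critical value for a two-sided test at α = 0.1: z_{α/2} = 1.645.
Power = Φ(δ − 1.645) + Φ(−δ − 1.645) = Φ(1.879) + Φ(-5.168) = 0.9699 + 0.0000 = 0.9699.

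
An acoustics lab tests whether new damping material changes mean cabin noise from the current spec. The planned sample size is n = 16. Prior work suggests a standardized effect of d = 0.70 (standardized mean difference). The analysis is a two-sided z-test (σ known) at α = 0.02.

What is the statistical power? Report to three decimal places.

Power ≈ 0.682

Noncentrality parameter: δ = d·√n = 0.70 × √16 = 2.8000
Critical value for a two-sided test at α = 0.02: z_{α/2} = 2.326.
Power = Φ(δ − 2.326) + Φ(−δ − 2.326) = Φ(0.474) + Φ(-5.126) = 0.6821 + 0.0000 = 0.6821.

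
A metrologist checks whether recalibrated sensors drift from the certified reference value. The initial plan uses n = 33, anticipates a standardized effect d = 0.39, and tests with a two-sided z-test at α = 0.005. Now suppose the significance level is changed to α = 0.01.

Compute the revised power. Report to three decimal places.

δ = d·√n = 0.39 × √33 = 2.2404 (unchanged). New critical value: z_{0.005} = 2.576.
Revised power = Φ(δ − 2.576) + Φ(−δ − 2.576) = Φ(-0.335) + Φ(-4.816) = 0.3686 + 0.0000 = 0.3686.

Power ≈ 0.369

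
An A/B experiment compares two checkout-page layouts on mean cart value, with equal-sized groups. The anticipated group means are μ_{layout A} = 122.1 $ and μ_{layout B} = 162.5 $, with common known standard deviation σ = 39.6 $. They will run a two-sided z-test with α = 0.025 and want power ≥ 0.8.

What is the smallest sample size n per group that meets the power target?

Standardized effect: d = |μ_{layout A} − μ_{layout B}| / σ = |122.1 − 162.5| / 39.6 = 1.0202
For power 0.8 need Φ(δ − z_{0.0125}) = 0.8, so δ = z_{0.0125} + z_{0.20} = 2.241 + 0.842 = 3.083.
(The Φ(−δ − z_{α/2}) term is vanishingly small for δ > 0 and is dropped in the standard sample-size formula.)
δ = d·√(n/2) ⇒ n = 2(δ/d)² = 2 × (3.083 / 1.0202)² = 18.26.
Round up to the next whole unit.

n = 19 per group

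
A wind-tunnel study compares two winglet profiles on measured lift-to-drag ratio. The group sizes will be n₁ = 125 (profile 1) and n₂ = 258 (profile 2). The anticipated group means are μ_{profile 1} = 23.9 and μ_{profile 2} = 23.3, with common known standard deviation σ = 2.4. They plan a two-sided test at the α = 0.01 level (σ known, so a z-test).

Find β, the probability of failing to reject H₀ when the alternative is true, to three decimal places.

β ≈ 0.611

Standardized effect: d = |μ_{profile 1} − μ_{profile 2}| / σ = |23.9 − 23.3| / 2.4 = 0.2500
Noncentrality parameter: δ = d / √(1/n₁ + 1/n₂) = 0.2500 / √(1/125 + 1/258) = 2.2941
Critical value for a two-sided test at α = 0.01: z_{α/2} = 2.576.
Power = Φ(δ − 2.576) + Φ(−δ − 2.576) = Φ(-0.282) + Φ(-4.870) = 0.3891 + 0.0000 = 0.3891.
Type II error: β = 1 − power = 1 − 0.3891 = 0.6109.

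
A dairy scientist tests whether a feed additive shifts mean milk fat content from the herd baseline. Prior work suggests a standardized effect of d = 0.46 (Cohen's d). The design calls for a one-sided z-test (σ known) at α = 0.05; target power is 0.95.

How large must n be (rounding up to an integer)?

Set Φ(δ − 1.645) = 0.95; then δ − 1.645 = Φ⁻¹(0.95) = 1.645, giving δ = 3.290.
δ = d·√n ⇒ n = (δ/d)² = (3.290 / 0.46)² = 51.14.
Round up to the next whole unit.

n = 52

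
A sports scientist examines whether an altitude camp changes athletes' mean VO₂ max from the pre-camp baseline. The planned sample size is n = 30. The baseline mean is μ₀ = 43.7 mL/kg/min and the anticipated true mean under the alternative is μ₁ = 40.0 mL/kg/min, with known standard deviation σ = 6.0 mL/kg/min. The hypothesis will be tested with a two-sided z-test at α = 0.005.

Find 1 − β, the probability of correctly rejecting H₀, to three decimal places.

Power ≈ 0.716

Standardized effect: d = |μ₁ − μ₀| / σ = |40.0 − 43.7| / 6.0 = 0.6167
Noncentrality parameter: δ = d·√n = 0.6167 × √30 = 3.3776
Two-sided α = 0.005 → critical value z_{0.0025} = 2.807.
Power = Φ(δ − 2.807) + Φ(−δ − 2.807) = Φ(0.571) + Φ(-6.185) = 0.7159 + 0.0000 = 0.7159.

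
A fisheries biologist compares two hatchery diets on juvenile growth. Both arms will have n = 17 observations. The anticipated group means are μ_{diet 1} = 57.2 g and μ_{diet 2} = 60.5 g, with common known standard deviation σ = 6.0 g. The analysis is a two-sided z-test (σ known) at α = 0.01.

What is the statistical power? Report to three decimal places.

Power ≈ 0.165

Standardized effect: d = |μ_{diet 1} − μ_{diet 2}| / σ = |57.2 − 60.5| / 6.0 = 0.5500
Noncentrality parameter: δ = d·√(n/2) = 0.5500 × √(17/2) = 1.6035
Two-sided α = 0.01 → critical value z_{0.005} = 2.576.
Power = Φ(δ − 2.576) + Φ(−δ − 2.576) = Φ(-0.972) + Φ(-4.179) = 0.1654 + 0.0000 = 0.1655.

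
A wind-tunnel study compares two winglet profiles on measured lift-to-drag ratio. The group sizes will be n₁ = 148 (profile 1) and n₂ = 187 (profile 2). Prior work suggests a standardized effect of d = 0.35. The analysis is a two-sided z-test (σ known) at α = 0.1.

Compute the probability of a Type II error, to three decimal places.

β ≈ 0.062

Noncentrality parameter: δ = d / √(1/n₁ + 1/n₂) = 0.35 / √(1/148 + 1/187) = 3.1812
Critical value for a two-sided test at α = 0.1: z_{α/2} = 1.645.
Power = Φ(δ − 1.645) + Φ(−δ − 1.645) = Φ(1.536) + Φ(-4.826) = 0.9378 + 0.0000 = 0.9378.
Type II error: β = 1 − power = 1 − 0.9378 = 0.0622.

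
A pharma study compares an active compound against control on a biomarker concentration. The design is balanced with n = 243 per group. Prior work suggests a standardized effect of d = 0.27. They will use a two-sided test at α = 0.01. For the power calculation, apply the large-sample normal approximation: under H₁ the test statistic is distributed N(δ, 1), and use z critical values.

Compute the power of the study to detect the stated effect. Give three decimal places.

Noncentrality parameter: δ = d·√(n/2) = 0.27 × √(243/2) = 2.9761
Two-sided α = 0.01 → critical value z_{0.005} = 2.576.
Power = Φ(δ − 2.576) + Φ(−δ − 2.576) = Φ(0.400) + Φ(-5.552) = 0.6555 + 0.0000 = 0.6555.

Power ≈ 0.656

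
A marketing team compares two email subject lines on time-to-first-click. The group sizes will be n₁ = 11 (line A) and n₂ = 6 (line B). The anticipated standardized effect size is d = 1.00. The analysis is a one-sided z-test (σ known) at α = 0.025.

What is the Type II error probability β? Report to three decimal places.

β ≈ 0.496

Noncentrality parameter: λ = d / √(1/n₁ + 1/n₂) = 1.00 / √(1/11 + 1/6) = 1.9704
One-sided α = 0.025 → critical value z_{0.025} = 1.960.
Power = P(Z > 1.960 − λ) = Φ(0.010) = 0.5042.
Type II error: β = 1 − power = 1 − 0.5042 = 0.4958.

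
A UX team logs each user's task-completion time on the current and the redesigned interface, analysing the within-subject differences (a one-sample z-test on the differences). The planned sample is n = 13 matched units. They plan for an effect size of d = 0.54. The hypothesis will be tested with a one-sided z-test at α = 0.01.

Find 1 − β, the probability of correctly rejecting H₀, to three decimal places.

Noncentrality parameter: δ = d·√n = 0.54 × √13 = 1.9470
Critical value for a one-sided test at α = 0.01: z_α = 2.326.
Power = Φ(δ − 2.326) = Φ(-0.379) = 0.3522.

Power ≈ 0.352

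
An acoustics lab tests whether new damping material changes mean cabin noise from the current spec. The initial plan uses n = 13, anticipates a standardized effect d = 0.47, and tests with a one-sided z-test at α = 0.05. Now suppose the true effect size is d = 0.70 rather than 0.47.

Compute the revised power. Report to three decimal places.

With d = 0.70: δ = d·√n = 0.70 × √13 = 2.5239. Critical value z_{0.05} = 1.645.
Revised power = Φ(δ − 1.645) = Φ(0.879) = 0.8103.

Power ≈ 0.810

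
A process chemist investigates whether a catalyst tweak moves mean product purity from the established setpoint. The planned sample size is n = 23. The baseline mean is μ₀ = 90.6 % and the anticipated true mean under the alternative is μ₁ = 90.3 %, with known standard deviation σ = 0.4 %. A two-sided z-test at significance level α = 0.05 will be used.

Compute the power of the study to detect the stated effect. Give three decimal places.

Standardized effect: d = |μ₁ − μ₀| / σ = |90.3 − 90.6| / 0.4 = 0.7500
Noncentrality parameter: δ = d·√n = 0.7500 × √23 = 3.5969
Two-sided α = 0.05 → critical value z_{0.025} = 1.960.
Power = Φ(δ − 1.960) + Φ(−δ − 1.960) = Φ(1.637) + Φ(-5.557) = 0.9492 + 0.0000 = 0.9492.

Power ≈ 0.949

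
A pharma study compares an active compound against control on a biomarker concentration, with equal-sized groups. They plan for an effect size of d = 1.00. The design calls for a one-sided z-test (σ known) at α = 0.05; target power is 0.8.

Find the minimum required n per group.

For power 0.8 need Φ(δ − z_{0.05}) = 0.8, so δ = z_{0.05} + z_{0.20} = 1.645 + 0.842 = 2.486.
δ = d·√(n/2) ⇒ n = 2(δ/d)² = 2 × (2.486 / 1.00)² = 12.37.
Round up to the next whole unit.

n = 13 per group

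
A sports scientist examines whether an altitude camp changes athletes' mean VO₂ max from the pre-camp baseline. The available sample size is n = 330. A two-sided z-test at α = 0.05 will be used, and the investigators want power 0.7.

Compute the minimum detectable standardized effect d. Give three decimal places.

d ≈ 0.137

Required noncentrality: δ = z_{0.025} + z_{0.30} = 1.960 + 0.524 = 2.484.
(Lower-tail contribution to power is negligible for δ > 0.)
δ = d·√n ⇒ d = δ/√n = 2.484/√330 = 0.1368.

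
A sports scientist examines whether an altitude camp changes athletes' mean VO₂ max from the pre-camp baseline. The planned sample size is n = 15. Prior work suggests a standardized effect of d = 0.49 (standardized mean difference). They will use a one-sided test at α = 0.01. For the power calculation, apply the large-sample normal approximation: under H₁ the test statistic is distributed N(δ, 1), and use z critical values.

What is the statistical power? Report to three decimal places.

Noncentrality parameter: δ = d·√n = 0.49 × √15 = 1.8978
One-sided α = 0.01 → critical value z_{0.01} = 2.326.
Power = Φ(δ − 2.326) = Φ(-0.429) = 0.3341.

Power ≈ 0.334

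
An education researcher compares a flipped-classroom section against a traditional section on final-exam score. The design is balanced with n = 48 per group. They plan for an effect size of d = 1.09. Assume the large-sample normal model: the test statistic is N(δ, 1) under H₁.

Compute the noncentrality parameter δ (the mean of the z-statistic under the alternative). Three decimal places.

The noncentrality parameter scales effect size by the design's sample-size factor: δ = d·√(n/2) = 1.09 × √(48/2) = 5.3399

δ ≈ 5.340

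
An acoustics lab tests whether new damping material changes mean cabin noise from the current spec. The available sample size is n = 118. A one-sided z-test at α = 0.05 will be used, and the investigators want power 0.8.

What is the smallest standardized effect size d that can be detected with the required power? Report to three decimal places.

Required noncentrality: δ = z_{0.05} + z_{0.20} = 1.645 + 0.842 = 2.486.
δ = d·√n ⇒ d = δ/√n = 2.486/√118 = 0.2289.

d ≈ 0.229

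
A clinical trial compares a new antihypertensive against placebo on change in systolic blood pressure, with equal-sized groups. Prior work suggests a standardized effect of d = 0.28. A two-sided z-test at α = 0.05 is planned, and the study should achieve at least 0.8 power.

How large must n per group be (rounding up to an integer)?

n = 201 per group

For power 0.8 need Φ(δ − z_{0.025}) = 0.8, so δ = z_{0.025} + z_{0.20} = 1.960 + 0.842 = 2.802.
(For δ > 0 the lower-tail rejection region contributes negligibly to power, so the one-term inversion is standard.)
δ = d·√(n/2) ⇒ n = 2(δ/d)² = 2 × (2.802 / 0.28)² = 200.23.
Rounding up, n = 201 per group.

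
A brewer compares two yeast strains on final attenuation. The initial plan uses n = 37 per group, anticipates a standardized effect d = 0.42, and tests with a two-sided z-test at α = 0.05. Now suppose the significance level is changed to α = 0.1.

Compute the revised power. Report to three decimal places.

δ = d·√(n/2) = 0.42 × √(37/2) = 1.8065 (unchanged). New critical value: z_{0.05} = 1.645.
Revised power = Φ(δ − 1.645) + Φ(−δ − 1.645) = Φ(0.162) + Φ(-3.451) = 0.5642 + 0.0003 = 0.5645.

Power ≈ 0.564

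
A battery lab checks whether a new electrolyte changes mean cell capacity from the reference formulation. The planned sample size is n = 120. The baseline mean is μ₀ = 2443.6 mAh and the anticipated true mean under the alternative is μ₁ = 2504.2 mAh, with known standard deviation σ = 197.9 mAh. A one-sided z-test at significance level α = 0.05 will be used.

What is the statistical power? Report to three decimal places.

Standardized effect: d = |μ₁ − μ₀| / σ = |2504.2 − 2443.6| / 197.9 = 0.3062
Noncentrality parameter: λ = d·√n = 0.3062 × √120 = 3.3544
Critical value for a one-sided test at α = 0.05: z_α = 1.645.
Power = Φ(λ − 1.645) = Φ(1.710) = 0.9563.

Power ≈ 0.956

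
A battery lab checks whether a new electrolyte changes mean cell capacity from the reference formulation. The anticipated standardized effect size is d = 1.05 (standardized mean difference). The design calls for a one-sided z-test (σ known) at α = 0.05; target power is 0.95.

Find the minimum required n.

Set Φ(δ − 1.645) = 0.95; then δ − 1.645 = Φ⁻¹(0.95) = 1.645, giving δ = 3.290.
δ = d·√n ⇒ n = (δ/d)² = (3.290 / 1.05)² = 9.82.
Round up to the next whole unit.

n = 10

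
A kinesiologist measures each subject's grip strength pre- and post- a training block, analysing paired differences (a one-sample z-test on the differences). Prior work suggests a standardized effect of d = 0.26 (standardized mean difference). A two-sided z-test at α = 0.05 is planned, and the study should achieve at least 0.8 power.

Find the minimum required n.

For power 0.8 need Φ(δ − z_{0.025}) = 0.8, so δ = z_{0.025} + z_{0.20} = 1.960 + 0.842 = 2.802.
(The Φ(−δ − z_{α/2}) term is vanishingly small for δ > 0 and is dropped in the standard sample-size formula.)
δ = d·√n ⇒ n = (δ/d)² = (2.802 / 0.26)² = 116.11.
Round up to the next whole unit.

n = 117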